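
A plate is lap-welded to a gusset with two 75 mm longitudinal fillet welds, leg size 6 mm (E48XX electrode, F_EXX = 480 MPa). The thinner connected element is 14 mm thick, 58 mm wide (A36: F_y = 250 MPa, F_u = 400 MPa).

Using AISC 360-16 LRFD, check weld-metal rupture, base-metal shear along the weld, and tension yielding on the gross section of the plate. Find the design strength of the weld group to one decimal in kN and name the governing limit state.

137.4 kN (weld metal governs)

Weld metal: throat = 0.707×6 = 4.242 mm, L = 2×75 = 150 mm. φR_n = 0.75 × 0.6 × 480 × 4.242 × 150 = 137.4 kN.
Base metal shear (14 mm plate): yield φR_n = 1.0×0.6×250×14×150 = 315.0 kN; rupture φR_n = 0.75×0.6×400×14×150 = 378.0 kN; take 315.0 kN (yield).
Tension yield (gross): A_g = 58×14 = 812 mm². φR_n = 0.90 × 250 × 812 = 182.7 kN.
Governing: min(137.4, 315.0, 182.7) = 137.4 kN → weld metal.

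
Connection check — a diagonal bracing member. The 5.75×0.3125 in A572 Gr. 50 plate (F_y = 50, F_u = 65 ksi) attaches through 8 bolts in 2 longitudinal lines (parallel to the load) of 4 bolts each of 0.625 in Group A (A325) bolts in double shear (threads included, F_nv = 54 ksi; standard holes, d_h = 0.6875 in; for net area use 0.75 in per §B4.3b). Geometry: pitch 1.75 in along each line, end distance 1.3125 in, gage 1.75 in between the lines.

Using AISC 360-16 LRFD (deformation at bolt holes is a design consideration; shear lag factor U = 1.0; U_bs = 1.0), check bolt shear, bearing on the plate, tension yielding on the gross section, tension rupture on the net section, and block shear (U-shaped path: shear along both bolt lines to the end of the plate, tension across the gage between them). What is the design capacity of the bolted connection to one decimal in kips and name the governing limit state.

Bolt shear: A_b = π(0.625)²/4 = 0.3068 in². φR_n = 0.75 × 54 × 0.3068 × 8 × 2 = 198.8 kips.
Bearing (0.3125 in plate, F_u = 65 ksi): end bolts L_c = 1.3125 − 0.6875/2 = 0.96875, R_n = min(1.2×0.96875×0.3125×65, 2.4×0.625×0.3125×65) = 23.613 kips/bolt; interior L_c = 1.75 − 0.6875 = 1.0625, R_n = 25.898 kips/bolt. φR_n = 0.75 × (2×23.613 + 6×25.898) = 152.0 kips.
Tension yield (gross): A_g = 5.75×0.3125 = 1.7969 in². φR_n = 0.90 × 50 × 1.7969 = 80.9 kips.
Tension rupture (net): A_n = (5.75 − 2×0.75)×0.3125 = 1.3281 in² (U = 1.0, A_e = A_n). φR_n = 0.75 × 65 × 1.3281 = 64.7 kips.
Block shear: shear path 2×[1.3125+3×1.75] = 2×6.5625 in, A_gv = 4.1016, A_nv = 2×(6.5625 − 3.5×0.75)×0.3125 = 2.4609 in²; tension across gage: (1.75 − 1×0.75)×0.3125 = 0.3125 in². R_n = min(0.6×65×2.4609, 0.6×50×4.1016) + 1.0×65×0.3125 = min(95.975, 123.05) + 20.313 = 116.29 kips. φR_n = 0.75 × 116.29 = 87.2 kips.
Governing: min(198.8, 152.0, 80.9, 64.7, 87.2) = 64.7 kips → net-section rupture.

64.7 kips (net-section rupture governs)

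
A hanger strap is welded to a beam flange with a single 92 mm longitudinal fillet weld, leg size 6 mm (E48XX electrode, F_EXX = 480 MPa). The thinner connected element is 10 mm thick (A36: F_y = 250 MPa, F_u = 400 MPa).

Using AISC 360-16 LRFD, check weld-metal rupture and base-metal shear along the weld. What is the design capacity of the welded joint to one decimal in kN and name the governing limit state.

84.3 kN (weld metal governs)

Weld metal: throat = 0.707×6 = 4.242 mm, L = 92 mm. φR_n = 0.75 × 0.6 × 480 × 4.242 × 92 = 84.3 kN.
Base metal shear (10 mm plate): yield φR_n = 1.0×0.6×250×10×92 = 138.0 kN; rupture φR_n = 0.75×0.6×400×10×92 = 165.6 kN; take 138.0 kN (yield).
Governing: min(84.3, 138.0) = 84.3 kN → weld metal.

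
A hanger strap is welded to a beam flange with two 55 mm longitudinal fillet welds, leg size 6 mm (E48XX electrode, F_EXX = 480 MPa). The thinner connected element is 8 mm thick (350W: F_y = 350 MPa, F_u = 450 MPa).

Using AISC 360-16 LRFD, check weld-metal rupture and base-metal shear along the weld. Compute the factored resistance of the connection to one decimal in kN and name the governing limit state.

100.8 kN (weld metal governs)

Weld metal: throat = 0.707×6 = 4.242 mm, L = 2×55 = 110 mm. φR_n = 0.75 × 0.6 × 480 × 4.242 × 110 = 100.8 kN.
Base metal shear (8 mm plate): yield φR_n = 1.0×0.6×350×8×110 = 184.8 kN; rupture φR_n = 0.75×0.6×450×8×110 = 178.2 kN; take 178.2 kN (rupture).
Governing: min(100.8, 178.2) = 100.8 kN → weld metal.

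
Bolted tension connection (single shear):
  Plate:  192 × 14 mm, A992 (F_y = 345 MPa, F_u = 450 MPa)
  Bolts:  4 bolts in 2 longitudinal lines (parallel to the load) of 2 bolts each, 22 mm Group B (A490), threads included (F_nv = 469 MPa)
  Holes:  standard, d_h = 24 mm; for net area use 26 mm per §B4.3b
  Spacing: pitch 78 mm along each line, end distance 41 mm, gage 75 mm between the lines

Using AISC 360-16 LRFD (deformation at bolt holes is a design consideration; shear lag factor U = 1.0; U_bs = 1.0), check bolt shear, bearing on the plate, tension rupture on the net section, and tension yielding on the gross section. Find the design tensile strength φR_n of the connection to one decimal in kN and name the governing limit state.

534.8 kN (bolt shear governs)

Bolt shear: A_b = π(22)²/4 = 380.13 mm². φR_n = 0.75 × 469 × 380.13 × 4 × 1 = 534.8 kN.
Bearing (14 mm plate, F_u = 450 MPa): end bolts L_c = 41 − 24/2 = 29, R_n = min(1.2×29×14×450, 2.4×22×14×450) = 219.24 kN/bolt; interior L_c = 78 − 24 = 54, R_n = 332.64 kN/bolt. φR_n = 0.75 × (2×219.24 + 2×332.64) = 827.8 kN.
Tension rupture (net): A_n = (192 − 2×26)×14 = 1960 mm² (U = 1.0, A_e = A_n). φR_n = 0.75 × 450 × 1960 = 661.5 kN.
Tension yield (gross): A_g = 192×14 = 2688 mm². φR_n = 0.90 × 345 × 2688 = 834.6 kN.
Governing: min(534.8, 827.8, 661.5, 834.6) = 534.8 kN → bolt shear.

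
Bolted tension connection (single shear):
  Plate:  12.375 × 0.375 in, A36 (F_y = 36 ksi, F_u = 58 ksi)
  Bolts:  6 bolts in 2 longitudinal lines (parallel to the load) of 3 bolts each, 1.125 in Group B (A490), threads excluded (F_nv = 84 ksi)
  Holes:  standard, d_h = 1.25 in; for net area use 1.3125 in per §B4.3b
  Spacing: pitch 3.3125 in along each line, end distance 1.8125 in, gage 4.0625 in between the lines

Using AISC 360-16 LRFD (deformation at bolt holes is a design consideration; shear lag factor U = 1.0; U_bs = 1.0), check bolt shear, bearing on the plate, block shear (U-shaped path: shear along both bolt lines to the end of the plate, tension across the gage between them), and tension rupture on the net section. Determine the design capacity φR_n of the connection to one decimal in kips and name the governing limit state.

Bolt shear: A_b = π(1.125)²/4 = 0.99402 in². φR_n = 0.75 × 84 × 0.99402 × 6 × 1 = 375.7 kips.
Bearing (0.375 in plate, F_u = 58 ksi): end bolts L_c = 1.8125 − 1.25/2 = 1.1875, R_n = min(1.2×1.1875×0.375×58, 2.4×1.125×0.375×58) = 30.994 kips/bolt; interior L_c = 3.3125 − 1.25 = 2.0625, R_n = 53.831 kips/bolt. φR_n = 0.75 × (2×30.994 + 4×53.831) = 208.0 kips.
Block shear: shear path 2×[1.8125+2×3.3125] = 2×8.4375 in, A_gv = 6.3281, A_nv = 2×(8.4375 − 2.5×1.3125)×0.375 = 3.8672 in²; tension across gage: (4.0625 − 1×1.3125)×0.375 = 1.0313 in². R_n = min(0.6×58×3.8672, 0.6×36×6.3281) + 1.0×58×1.0313 = min(134.58, 136.69) + 59.815 = 194.4 kips. φR_n = 0.75 × 194.4 = 145.8 kips.
Tension rupture (net): A_n = (12.375 − 2×1.3125)×0.375 = 3.6563 in² (U = 1.0, A_e = A_n). φR_n = 0.75 × 58 × 3.6563 = 159.0 kips.
Governing: min(375.7, 208.0, 145.8, 159.0) = 145.8 kips → block shear.

145.8 kips (block shear governs)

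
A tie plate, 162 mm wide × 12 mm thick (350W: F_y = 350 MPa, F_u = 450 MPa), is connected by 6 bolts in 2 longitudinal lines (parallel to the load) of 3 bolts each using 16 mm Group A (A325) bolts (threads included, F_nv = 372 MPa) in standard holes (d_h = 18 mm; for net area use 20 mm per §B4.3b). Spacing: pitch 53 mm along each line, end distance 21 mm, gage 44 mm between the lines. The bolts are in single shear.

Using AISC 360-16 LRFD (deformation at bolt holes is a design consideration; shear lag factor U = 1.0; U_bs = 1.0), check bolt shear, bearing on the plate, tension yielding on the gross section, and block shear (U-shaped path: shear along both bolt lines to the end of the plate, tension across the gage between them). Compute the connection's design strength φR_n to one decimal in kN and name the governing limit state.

Bolt shear: A_b = π(16)²/4 = 201.06 mm². φR_n = 0.75 × 372 × 201.06 × 6 × 1 = 336.6 kN.
Bearing (12 mm plate, F_u = 450 MPa): end bolts L_c = 21 − 18/2 = 12, R_n = min(1.2×12×12×450, 2.4×16×12×450) = 77.76 kN/bolt; interior L_c = 53 − 18 = 35, R_n = 207.36 kN/bolt. φR_n = 0.75 × (2×77.76 + 4×207.36) = 738.7 kN.
Tension yield (gross): A_g = 162×12 = 1944 mm². φR_n = 0.90 × 350 × 1944 = 612.4 kN.
Block shear: shear path 2×[21+2×53] = 2×127 mm, A_gv = 3048, A_nv = 2×(127 − 2.5×20)×12 = 1848 mm²; tension across gage: (44 − 1×20)×12 = 288 mm². R_n = min(0.6×450×1848, 0.6×350×3048) + 1.0×450×288 = min(498.96, 640.08) + 129.6 = 628.56 kN. φR_n = 0.75 × 628.56 = 471.4 kN.
Governing: min(336.6, 738.7, 612.4, 471.4) = 336.6 kN → bolt shear.

336.6 kN (bolt shear governs)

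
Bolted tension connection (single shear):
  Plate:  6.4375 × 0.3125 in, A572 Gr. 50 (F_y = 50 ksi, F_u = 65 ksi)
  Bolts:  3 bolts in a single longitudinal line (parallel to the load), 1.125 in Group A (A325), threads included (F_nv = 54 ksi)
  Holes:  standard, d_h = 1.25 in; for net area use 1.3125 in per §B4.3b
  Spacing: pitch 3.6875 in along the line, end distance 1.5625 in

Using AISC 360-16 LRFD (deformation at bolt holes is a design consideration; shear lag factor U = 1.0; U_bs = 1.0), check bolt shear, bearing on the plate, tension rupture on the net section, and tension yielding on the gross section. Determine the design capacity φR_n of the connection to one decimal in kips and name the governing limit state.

78.1 kips (net-section rupture governs)

Bolt shear: A_b = π(1.125)²/4 = 0.99402 in². φR_n = 0.75 × 54 × 0.99402 × 3 × 1 = 120.8 kips.
Bearing (0.3125 in plate, F_u = 65 ksi): end bolts L_c = 1.5625 − 1.25/2 = 0.9375, R_n = min(1.2×0.9375×0.3125×65, 2.4×1.125×0.3125×65) = 22.852 kips/bolt; interior L_c = 3.6875 − 1.25 = 2.4375, R_n = 54.844 kips/bolt. φR_n = 0.75 × (1×22.852 + 2×54.844) = 99.4 kips.
Tension rupture (net): A_n = (6.4375 − 1×1.3125)×0.3125 = 1.6016 in² (U = 1.0, A_e = A_n). φR_n = 0.75 × 65 × 1.6016 = 78.1 kips.
Tension yield (gross): A_g = 6.4375×0.3125 = 2.0117 in². φR_n = 0.90 × 50 × 2.0117 = 90.5 kips.
Governing: min(120.8, 99.4, 78.1, 90.5) = 78.1 kips → net-section rupture.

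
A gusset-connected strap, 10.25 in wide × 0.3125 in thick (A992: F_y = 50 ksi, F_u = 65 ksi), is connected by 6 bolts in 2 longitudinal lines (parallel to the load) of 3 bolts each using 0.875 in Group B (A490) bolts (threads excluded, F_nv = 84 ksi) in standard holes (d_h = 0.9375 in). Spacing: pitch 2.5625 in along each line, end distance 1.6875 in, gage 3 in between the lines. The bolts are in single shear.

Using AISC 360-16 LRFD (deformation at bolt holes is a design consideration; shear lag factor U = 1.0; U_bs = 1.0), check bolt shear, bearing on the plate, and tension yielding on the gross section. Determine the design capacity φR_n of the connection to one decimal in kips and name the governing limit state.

144.1 kips (gross-section yield governs)

Bolt shear: A_b = π(0.875)²/4 = 0.60132 in². φR_n = 0.75 × 84 × 0.60132 × 6 × 1 = 227.3 kips.
Bearing (0.3125 in plate, F_u = 65 ksi): end bolts L_c = 1.6875 − 0.9375/2 = 1.21875, R_n = min(1.2×1.21875×0.3125×65, 2.4×0.875×0.3125×65) = 29.707 kips/bolt; interior L_c = 2.5625 − 0.9375 = 1.625, R_n = 39.609 kips/bolt. φR_n = 0.75 × (2×29.707 + 4×39.609) = 163.4 kips.
Tension yield (gross): A_g = 10.25×0.3125 = 3.2031 in². φR_n = 0.90 × 50 × 3.2031 = 144.1 kips.
Governing: min(227.3, 163.4, 144.1) = 144.1 kips → gross-section yield.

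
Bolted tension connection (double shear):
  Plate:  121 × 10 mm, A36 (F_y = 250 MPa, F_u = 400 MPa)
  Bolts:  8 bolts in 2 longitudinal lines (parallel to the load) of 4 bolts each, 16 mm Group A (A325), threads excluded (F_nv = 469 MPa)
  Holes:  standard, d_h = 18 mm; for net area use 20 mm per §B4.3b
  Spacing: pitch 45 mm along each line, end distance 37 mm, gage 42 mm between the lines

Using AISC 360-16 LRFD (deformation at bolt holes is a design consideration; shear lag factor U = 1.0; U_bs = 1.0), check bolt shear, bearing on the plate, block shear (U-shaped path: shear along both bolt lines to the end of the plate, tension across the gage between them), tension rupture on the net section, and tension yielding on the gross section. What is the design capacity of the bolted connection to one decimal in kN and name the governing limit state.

Bolt shear: A_b = π(16)²/4 = 201.06 mm². φR_n = 0.75 × 469 × 201.06 × 8 × 2 = 1131.6 kN.
Bearing (10 mm plate, F_u = 400 MPa): end bolts L_c = 37 − 18/2 = 28, R_n = min(1.2×28×10×400, 2.4×16×10×400) = 134.4 kN/bolt; interior L_c = 45 − 18 = 27, R_n = 129.6 kN/bolt. φR_n = 0.75 × (2×134.4 + 6×129.6) = 784.8 kN.
Block shear: shear path 2×[37+3×45] = 2×172 mm, A_gv = 3440, A_nv = 2×(172 − 3.5×20)×10 = 2040 mm²; tension across gage: (42 − 1×20)×10 = 220 mm². R_n = min(0.6×400×2040, 0.6×250×3440) + 1.0×400×220 = min(489.6, 516) + 88 = 577.6 kN. φR_n = 0.75 × 577.6 = 433.2 kN.
Tension rupture (net): A_n = (121 − 2×20)×10 = 810 mm² (U = 1.0, A_e = A_n). φR_n = 0.75 × 400 × 810 = 243.0 kN.
Tension yield (gross): A_g = 121×10 = 1210 mm². φR_n = 0.90 × 250 × 1210 = 272.3 kN.
Governing: min(1131.6, 784.8, 433.2, 243.0, 272.3) = 243.0 kN → net-section rupture.

243.0 kN (net-section rupture governs)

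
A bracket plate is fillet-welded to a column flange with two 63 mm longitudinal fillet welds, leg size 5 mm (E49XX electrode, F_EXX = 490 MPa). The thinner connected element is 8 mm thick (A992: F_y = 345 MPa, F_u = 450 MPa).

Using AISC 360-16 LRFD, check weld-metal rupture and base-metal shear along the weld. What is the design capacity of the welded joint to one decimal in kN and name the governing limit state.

98.2 kN (weld metal governs)

Weld metal: throat = 0.707×5 = 3.535 mm, L = 2×63 = 126 mm. φR_n = 0.75 × 0.6 × 490 × 3.535 × 126 = 98.2 kN.
Base metal shear (8 mm plate): yield φR_n = 1.0×0.6×345×8×126 = 208.7 kN; rupture φR_n = 0.75×0.6×450×8×126 = 204.1 kN; take 204.1 kN (rupture).
Governing: min(98.2, 204.1) = 98.2 kN → weld metal.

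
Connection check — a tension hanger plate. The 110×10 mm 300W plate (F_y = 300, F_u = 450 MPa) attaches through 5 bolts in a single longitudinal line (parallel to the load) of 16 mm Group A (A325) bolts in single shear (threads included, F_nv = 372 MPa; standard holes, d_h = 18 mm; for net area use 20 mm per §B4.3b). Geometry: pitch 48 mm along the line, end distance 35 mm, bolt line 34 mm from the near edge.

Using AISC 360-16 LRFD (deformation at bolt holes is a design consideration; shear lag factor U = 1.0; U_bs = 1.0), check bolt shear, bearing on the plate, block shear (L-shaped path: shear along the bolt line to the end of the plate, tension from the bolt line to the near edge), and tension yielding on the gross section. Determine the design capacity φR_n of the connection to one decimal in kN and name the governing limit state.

Bolt shear: A_b = π(16)²/4 = 201.06 mm². φR_n = 0.75 × 372 × 201.06 × 5 × 1 = 280.5 kN.
Bearing (10 mm plate, F_u = 450 MPa): end bolts L_c = 35 − 18/2 = 26, R_n = min(1.2×26×10×450, 2.4×16×10×450) = 140.4 kN/bolt; interior L_c = 48 − 18 = 30, R_n = 162 kN/bolt. φR_n = 0.75 × (1×140.4 + 4×162) = 591.3 kN.
Block shear: shear path 1×[35+4×48] = 1×227 mm, A_gv = 2270, A_nv = 1×(227 − 4.5×20)×10 = 1370 mm²; tension to near edge: (34 − 0.5×20)×10 = 240 mm². R_n = min(0.6×450×1370, 0.6×300×2270) + 1.0×450×240 = min(369.9, 408.6) + 108 = 477.9 kN. φR_n = 0.75 × 477.9 = 358.4 kN.
Tension yield (gross): A_g = 110×10 = 1100 mm². φR_n = 0.90 × 300 × 1100 = 297.0 kN.
Governing: min(280.5, 591.3, 358.4, 297.0) = 280.5 kN → bolt shear.

280.5 kN (bolt shear governs)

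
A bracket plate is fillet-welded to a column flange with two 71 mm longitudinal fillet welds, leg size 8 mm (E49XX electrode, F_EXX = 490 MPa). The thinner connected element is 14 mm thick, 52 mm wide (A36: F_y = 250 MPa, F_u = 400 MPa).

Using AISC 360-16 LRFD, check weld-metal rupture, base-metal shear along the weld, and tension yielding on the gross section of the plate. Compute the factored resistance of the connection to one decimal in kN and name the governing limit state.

163.8 kN (gross-section yield governs)

Weld metal: throat = 0.707×8 = 5.656 mm, L = 2×71 = 142 mm. φR_n = 0.75 × 0.6 × 490 × 5.656 × 142 = 177.1 kN.
Base metal shear (14 mm plate): yield φR_n = 1.0×0.6×250×14×142 = 298.2 kN; rupture φR_n = 0.75×0.6×400×14×142 = 357.8 kN; take 298.2 kN (yield).
Tension yield (gross): A_g = 52×14 = 728 mm². φR_n = 0.90 × 250 × 728 = 163.8 kN.
Governing: min(177.1, 298.2, 163.8) = 163.8 kN → gross-section yield.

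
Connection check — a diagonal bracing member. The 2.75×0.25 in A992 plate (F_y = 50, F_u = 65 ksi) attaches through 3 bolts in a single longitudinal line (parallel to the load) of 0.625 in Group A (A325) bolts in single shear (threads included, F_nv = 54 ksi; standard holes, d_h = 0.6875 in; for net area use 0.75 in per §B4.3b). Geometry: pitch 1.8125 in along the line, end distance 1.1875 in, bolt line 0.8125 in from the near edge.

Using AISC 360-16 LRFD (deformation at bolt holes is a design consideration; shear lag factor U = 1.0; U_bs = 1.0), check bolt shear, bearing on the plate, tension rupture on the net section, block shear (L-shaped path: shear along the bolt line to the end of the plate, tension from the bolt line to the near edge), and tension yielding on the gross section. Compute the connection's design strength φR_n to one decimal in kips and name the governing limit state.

24.4 kips (net-section rupture governs)

Bolt shear: A_b = π(0.625)²/4 = 0.3068 in². φR_n = 0.75 × 54 × 0.3068 × 3 × 1 = 37.3 kips.
Bearing (0.25 in plate, F_u = 65 ksi): end bolts L_c = 1.1875 − 0.6875/2 = 0.84375, R_n = min(1.2×0.84375×0.25×65, 2.4×0.625×0.25×65) = 16.453 kips/bolt; interior L_c = 1.8125 − 0.6875 = 1.125, R_n = 21.938 kips/bolt. φR_n = 0.75 × (1×16.453 + 2×21.938) = 45.2 kips.
Tension rupture (net): A_n = (2.75 − 1×0.75)×0.25 = 0.5 in² (U = 1.0, A_e = A_n). φR_n = 0.75 × 65 × 0.5 = 24.4 kips.
Block shear: shear path 1×[1.1875+2×1.8125] = 1×4.8125 in, A_gv = 1.2031, A_nv = 1×(4.8125 − 2.5×0.75)×0.25 = 0.73438 in²; tension to near edge: (0.8125 − 0.5×0.75)×0.25 = 0.10938 in². R_n = min(0.6×65×0.73438, 0.6×50×1.2031) + 1.0×65×0.10938 = min(28.641, 36.093) + 7.1097 = 35.751 kips. φR_n = 0.75 × 35.751 = 26.8 kips.
Tension yield (gross): A_g = 2.75×0.25 = 0.6875 in². φR_n = 0.90 × 50 × 0.6875 = 30.9 kips.
Governing: min(37.3, 45.2, 24.4, 26.8, 30.9) = 24.4 kips → net-section rupture.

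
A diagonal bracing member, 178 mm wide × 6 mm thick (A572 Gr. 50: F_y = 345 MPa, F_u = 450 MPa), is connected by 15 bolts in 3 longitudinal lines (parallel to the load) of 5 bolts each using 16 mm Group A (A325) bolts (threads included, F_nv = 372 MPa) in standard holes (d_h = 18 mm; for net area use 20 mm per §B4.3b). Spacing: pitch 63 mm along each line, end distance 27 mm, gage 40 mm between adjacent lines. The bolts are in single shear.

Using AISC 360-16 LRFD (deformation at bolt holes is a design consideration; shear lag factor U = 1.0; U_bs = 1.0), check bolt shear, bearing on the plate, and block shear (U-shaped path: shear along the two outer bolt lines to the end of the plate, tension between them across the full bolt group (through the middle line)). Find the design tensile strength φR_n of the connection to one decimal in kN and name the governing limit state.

Bolt shear: A_b = π(16)²/4 = 201.06 mm². φR_n = 0.75 × 372 × 201.06 × 15 × 1 = 841.4 kN.
Bearing (6 mm plate, F_u = 450 MPa): end bolts L_c = 27 − 18/2 = 18, R_n = min(1.2×18×6×450, 2.4×16×6×450) = 58.32 kN/bolt; interior L_c = 63 − 18 = 45, R_n = 103.68 kN/bolt. φR_n = 0.75 × (3×58.32 + 12×103.68) = 1064.3 kN.
Block shear: shear path 2×[27+4×63] = 2×279 mm, A_gv = 3348, A_nv = 2×(279 − 4.5×20)×6 = 2268 mm²; tension across gage: (80 − 2×20)×6 = 240 mm². R_n = min(0.6×450×2268, 0.6×345×3348) + 1.0×450×240 = min(612.36, 693.04) + 108 = 720.36 kN. φR_n = 0.75 × 720.36 = 540.3 kN.
Governing: min(841.4, 1064.3, 540.3) = 540.3 kN → block shear.

540.3 kN (block shear governs)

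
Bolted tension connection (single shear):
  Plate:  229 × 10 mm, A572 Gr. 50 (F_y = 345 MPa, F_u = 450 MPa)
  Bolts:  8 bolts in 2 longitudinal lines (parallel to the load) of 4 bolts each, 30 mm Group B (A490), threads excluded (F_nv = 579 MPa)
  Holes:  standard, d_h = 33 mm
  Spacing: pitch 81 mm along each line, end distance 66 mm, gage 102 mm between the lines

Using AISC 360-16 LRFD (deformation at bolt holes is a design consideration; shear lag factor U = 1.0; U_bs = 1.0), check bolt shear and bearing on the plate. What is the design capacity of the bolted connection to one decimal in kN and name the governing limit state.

Bolt shear: A_b = π(30)²/4 = 706.86 mm². φR_n = 0.75 × 579 × 706.86 × 8 × 1 = 2455.6 kN.
Bearing (10 mm plate, F_u = 450 MPa): end bolts L_c = 66 − 33/2 = 49.5, R_n = min(1.2×49.5×10×450, 2.4×30×10×450) = 267.3 kN/bolt; interior L_c = 81 − 33 = 48, R_n = 259.2 kN/bolt. φR_n = 0.75 × (2×267.3 + 6×259.2) = 1567.4 kN.
Governing: min(2455.6, 1567.4) = 1567.4 kN → bearing.

1567.4 kN (bearing governs)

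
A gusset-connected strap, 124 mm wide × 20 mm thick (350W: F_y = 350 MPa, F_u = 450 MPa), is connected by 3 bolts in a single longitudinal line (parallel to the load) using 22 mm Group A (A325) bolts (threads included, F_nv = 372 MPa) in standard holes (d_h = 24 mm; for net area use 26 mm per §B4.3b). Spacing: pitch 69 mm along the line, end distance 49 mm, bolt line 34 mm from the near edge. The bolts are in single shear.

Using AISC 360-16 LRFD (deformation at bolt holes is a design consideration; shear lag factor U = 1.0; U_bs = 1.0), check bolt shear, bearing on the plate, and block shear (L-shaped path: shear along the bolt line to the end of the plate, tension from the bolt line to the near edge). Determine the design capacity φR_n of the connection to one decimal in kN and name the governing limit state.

Bolt shear: A_b = π(22)²/4 = 380.13 mm². φR_n = 0.75 × 372 × 380.13 × 3 × 1 = 318.2 kN.
Bearing (20 mm plate, F_u = 450 MPa): end bolts L_c = 49 − 24/2 = 37, R_n = min(1.2×37×20×450, 2.4×22×20×450) = 399.6 kN/bolt; interior L_c = 69 − 24 = 45, R_n = 475.2 kN/bolt. φR_n = 0.75 × (1×399.6 + 2×475.2) = 1012.5 kN.
Block shear: shear path 1×[49+2×69] = 1×187 mm, A_gv = 3740, A_nv = 1×(187 − 2.5×26)×20 = 2440 mm²; tension to near edge: (34 − 0.5×26)×20 = 420 mm². R_n = min(0.6×450×2440, 0.6×350×3740) + 1.0×450×420 = min(658.8, 785.4) + 189 = 847.8 kN. φR_n = 0.75 × 847.8 = 635.9 kN.
Governing: min(318.2, 1012.5, 635.9) = 318.2 kN → bolt shear.

318.2 kN (bolt shear governs)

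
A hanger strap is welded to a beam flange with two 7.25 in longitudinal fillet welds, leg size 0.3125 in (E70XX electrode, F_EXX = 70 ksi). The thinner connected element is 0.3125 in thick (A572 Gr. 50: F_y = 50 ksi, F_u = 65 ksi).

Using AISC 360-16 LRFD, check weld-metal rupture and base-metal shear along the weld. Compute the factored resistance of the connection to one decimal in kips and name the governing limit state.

100.9 kips (weld metal governs)

Weld metal: throat = 0.707×0.3125 = 0.22094 in, L = 2×7.25 = 14.5 in. φR_n = 0.75 × 0.6 × 70 × 0.22094 × 14.5 = 100.9 kips.
Base metal shear (0.3125 in plate): yield φR_n = 1.0×0.6×50×0.3125×14.5 = 135.9 kips; rupture φR_n = 0.75×0.6×65×0.3125×14.5 = 132.5 kips; take 132.5 kips (rupture).
Governing: min(100.9, 132.5) = 100.9 kips → weld metal.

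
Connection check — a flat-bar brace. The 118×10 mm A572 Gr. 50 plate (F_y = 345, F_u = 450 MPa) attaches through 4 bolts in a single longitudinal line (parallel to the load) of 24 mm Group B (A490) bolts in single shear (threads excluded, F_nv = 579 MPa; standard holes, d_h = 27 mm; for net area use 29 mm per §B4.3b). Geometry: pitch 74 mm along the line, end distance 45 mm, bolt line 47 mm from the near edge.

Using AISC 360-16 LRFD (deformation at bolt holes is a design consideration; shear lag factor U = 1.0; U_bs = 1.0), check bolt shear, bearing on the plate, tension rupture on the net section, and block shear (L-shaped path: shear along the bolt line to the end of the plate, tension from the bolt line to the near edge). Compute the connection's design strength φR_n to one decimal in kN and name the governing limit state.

300.4 kN (net-section rupture governs)

Bolt shear: A_b = π(24)²/4 = 452.39 mm². φR_n = 0.75 × 579 × 452.39 × 4 × 1 = 785.8 kN.
Bearing (10 mm plate, F_u = 450 MPa): end bolts L_c = 45 − 27/2 = 31.5, R_n = min(1.2×31.5×10×450, 2.4×24×10×450) = 170.1 kN/bolt; interior L_c = 74 − 27 = 47, R_n = 253.8 kN/bolt. φR_n = 0.75 × (1×170.1 + 3×253.8) = 698.6 kN.
Tension rupture (net): A_n = (118 − 1×29)×10 = 890 mm² (U = 1.0, A_e = A_n). φR_n = 0.75 × 450 × 890 = 300.4 kN.
Block shear: shear path 1×[45+3×74] = 1×267 mm, A_gv = 2670, A_nv = 1×(267 − 3.5×29)×10 = 1655 mm²; tension to near edge: (47 − 0.5×29)×10 = 325 mm². R_n = min(0.6×450×1655, 0.6×345×2670) + 1.0×450×325 = min(446.85, 552.69) + 146.25 = 593.1 kN. φR_n = 0.75 × 593.1 = 444.8 kN.
Governing: min(785.8, 698.6, 300.4, 444.8) = 300.4 kN → net-section rupture.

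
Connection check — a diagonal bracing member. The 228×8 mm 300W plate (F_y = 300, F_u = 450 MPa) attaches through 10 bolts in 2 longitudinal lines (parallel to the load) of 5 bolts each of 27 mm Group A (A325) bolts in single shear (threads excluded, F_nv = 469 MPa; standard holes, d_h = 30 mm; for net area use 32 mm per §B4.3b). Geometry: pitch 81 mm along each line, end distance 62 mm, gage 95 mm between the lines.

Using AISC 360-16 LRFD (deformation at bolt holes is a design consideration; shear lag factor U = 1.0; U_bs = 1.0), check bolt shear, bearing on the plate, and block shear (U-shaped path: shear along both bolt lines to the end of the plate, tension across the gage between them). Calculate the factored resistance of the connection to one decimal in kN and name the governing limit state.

954.2 kN (block shear governs)

Bolt shear: A_b = π(27)²/4 = 572.56 mm². φR_n = 0.75 × 469 × 572.56 × 10 × 1 = 2014.0 kN.
Bearing (8 mm plate, F_u = 450 MPa): end bolts L_c = 62 − 30/2 = 47, R_n = min(1.2×47×8×450, 2.4×27×8×450) = 203.04 kN/bolt; interior L_c = 81 − 30 = 51, R_n = 220.32 kN/bolt. φR_n = 0.75 × (2×203.04 + 8×220.32) = 1626.5 kN.
Block shear: shear path 2×[62+4×81] = 2×386 mm, A_gv = 6176, A_nv = 2×(386 − 4.5×32)×8 = 3872 mm²; tension across gage: (95 − 1×32)×8 = 504 mm². R_n = min(0.6×450×3872, 0.6×300×6176) + 1.0×450×504 = min(1045.4, 1111.7) + 226.8 = 1272.2 kN. φR_n = 0.75 × 1272.2 = 954.2 kN.
Governing: min(2014.0, 1626.5, 954.2) = 954.2 kN → block shear.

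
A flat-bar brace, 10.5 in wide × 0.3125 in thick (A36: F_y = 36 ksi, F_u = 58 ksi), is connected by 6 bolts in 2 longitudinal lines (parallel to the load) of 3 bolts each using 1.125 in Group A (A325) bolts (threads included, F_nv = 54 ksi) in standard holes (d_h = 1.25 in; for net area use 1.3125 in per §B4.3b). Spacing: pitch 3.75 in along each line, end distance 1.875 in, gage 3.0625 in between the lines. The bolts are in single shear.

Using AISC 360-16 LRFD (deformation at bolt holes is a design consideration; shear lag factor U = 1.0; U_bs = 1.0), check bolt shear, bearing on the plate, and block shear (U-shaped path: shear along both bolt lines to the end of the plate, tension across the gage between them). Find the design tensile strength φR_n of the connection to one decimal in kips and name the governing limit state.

Bolt shear: A_b = π(1.125)²/4 = 0.99402 in². φR_n = 0.75 × 54 × 0.99402 × 6 × 1 = 241.5 kips.
Bearing (0.3125 in plate, F_u = 58 ksi): end bolts L_c = 1.875 − 1.25/2 = 1.25, R_n = min(1.2×1.25×0.3125×58, 2.4×1.125×0.3125×58) = 27.188 kips/bolt; interior L_c = 3.75 − 1.25 = 2.5, R_n = 48.938 kips/bolt. φR_n = 0.75 × (2×27.188 + 4×48.938) = 187.6 kips.
Block shear: shear path 2×[1.875+2×3.75] = 2×9.375 in, A_gv = 5.8594, A_nv = 2×(9.375 − 2.5×1.3125)×0.3125 = 3.8086 in²; tension across gage: (3.0625 − 1×1.3125)×0.3125 = 0.54688 in². R_n = min(0.6×58×3.8086, 0.6×36×5.8594) + 1.0×58×0.54688 = min(132.54, 126.56) + 31.719 = 158.28 kips. φR_n = 0.75 × 158.28 = 118.7 kips.
Governing: min(241.5, 187.6, 118.7) = 118.7 kips → block shear.

118.7 kips (block shear governs)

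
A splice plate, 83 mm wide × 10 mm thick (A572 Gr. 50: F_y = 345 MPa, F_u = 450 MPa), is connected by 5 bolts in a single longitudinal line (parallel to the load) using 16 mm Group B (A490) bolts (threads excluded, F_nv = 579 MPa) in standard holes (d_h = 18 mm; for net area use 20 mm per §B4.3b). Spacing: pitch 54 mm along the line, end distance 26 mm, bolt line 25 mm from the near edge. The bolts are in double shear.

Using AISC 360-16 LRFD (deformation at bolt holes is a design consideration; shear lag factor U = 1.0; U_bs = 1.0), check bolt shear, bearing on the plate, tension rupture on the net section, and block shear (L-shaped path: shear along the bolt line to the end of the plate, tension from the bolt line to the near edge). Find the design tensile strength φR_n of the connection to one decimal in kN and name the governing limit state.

Bolt shear: A_b = π(16)²/4 = 201.06 mm². φR_n = 0.75 × 579 × 201.06 × 5 × 2 = 873.1 kN.
Bearing (10 mm plate, F_u = 450 MPa): end bolts L_c = 26 − 18/2 = 17, R_n = min(1.2×17×10×450, 2.4×16×10×450) = 91.8 kN/bolt; interior L_c = 54 − 18 = 36, R_n = 172.8 kN/bolt. φR_n = 0.75 × (1×91.8 + 4×172.8) = 587.3 kN.
Tension rupture (net): A_n = (83 − 1×20)×10 = 630 mm² (U = 1.0, A_e = A_n). φR_n = 0.75 × 450 × 630 = 212.6 kN.
Block shear: shear path 1×[26+4×54] = 1×242 mm, A_gv = 2420, A_nv = 1×(242 − 4.5×20)×10 = 1520 mm²; tension to near edge: (25 − 0.5×20)×10 = 150 mm². R_n = min(0.6×450×1520, 0.6×345×2420) + 1.0×450×150 = min(410.4, 500.94) + 67.5 = 477.9 kN. φR_n = 0.75 × 477.9 = 358.4 kN.
Governing: min(873.1, 587.3, 212.6, 358.4) = 212.6 kN → net-section rupture.

212.6 kN (net-section rupture governs)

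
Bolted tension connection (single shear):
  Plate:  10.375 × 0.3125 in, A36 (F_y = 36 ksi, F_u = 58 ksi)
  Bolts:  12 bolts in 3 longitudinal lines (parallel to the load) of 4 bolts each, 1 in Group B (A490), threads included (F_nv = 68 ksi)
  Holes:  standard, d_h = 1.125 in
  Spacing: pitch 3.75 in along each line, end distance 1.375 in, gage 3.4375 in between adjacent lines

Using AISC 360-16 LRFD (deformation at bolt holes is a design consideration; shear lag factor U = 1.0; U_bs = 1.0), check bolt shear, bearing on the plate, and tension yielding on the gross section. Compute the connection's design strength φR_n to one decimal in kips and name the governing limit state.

105.0 kips (gross-section yield governs)

Bolt shear: A_b = π(1)²/4 = 0.7854 in². φR_n = 0.75 × 68 × 0.7854 × 12 × 1 = 480.7 kips.
Bearing (0.3125 in plate, F_u = 58 ksi): end bolts L_c = 1.375 − 1.125/2 = 0.8125, R_n = min(1.2×0.8125×0.3125×58, 2.4×1×0.3125×58) = 17.672 kips/bolt; interior L_c = 3.75 − 1.125 = 2.625, R_n = 43.5 kips/bolt. φR_n = 0.75 × (3×17.672 + 9×43.5) = 333.4 kips.
Tension yield (gross): A_g = 10.375×0.3125 = 3.2422 in². φR_n = 0.90 × 36 × 3.2422 = 105.0 kips.
Governing: min(480.7, 333.4, 105.0) = 105.0 kips → gross-section yield.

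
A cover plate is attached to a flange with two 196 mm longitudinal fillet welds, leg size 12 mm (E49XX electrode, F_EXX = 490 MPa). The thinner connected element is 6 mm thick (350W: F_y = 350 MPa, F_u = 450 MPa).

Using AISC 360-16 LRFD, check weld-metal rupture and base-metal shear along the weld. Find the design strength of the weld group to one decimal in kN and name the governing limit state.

Weld metal: throat = 0.707×12 = 8.484 mm, L = 2×196 = 392 mm. φR_n = 0.75 × 0.6 × 490 × 8.484 × 392 = 733.3 kN.
Base metal shear (6 mm plate): yield φR_n = 1.0×0.6×350×6×392 = 493.9 kN; rupture φR_n = 0.75×0.6×450×6×392 = 476.3 kN; take 476.3 kN (rupture).
Governing: min(733.3, 476.3) = 476.3 kN → base-metal shear.

476.3 kN (base-metal shear governs)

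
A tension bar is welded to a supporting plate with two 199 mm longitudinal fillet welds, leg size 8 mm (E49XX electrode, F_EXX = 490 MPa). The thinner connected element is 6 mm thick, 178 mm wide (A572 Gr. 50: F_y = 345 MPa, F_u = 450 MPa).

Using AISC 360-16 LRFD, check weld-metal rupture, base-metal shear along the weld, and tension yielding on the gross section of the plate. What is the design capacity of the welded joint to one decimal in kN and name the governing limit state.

331.6 kN (gross-section yield governs)

Weld metal: throat = 0.707×8 = 5.656 mm, L = 2×199 = 398 mm. φR_n = 0.75 × 0.6 × 490 × 5.656 × 398 = 496.4 kN.
Base metal shear (6 mm plate): yield φR_n = 1.0×0.6×345×6×398 = 494.3 kN; rupture φR_n = 0.75×0.6×450×6×398 = 483.6 kN; take 483.6 kN (rupture).
Tension yield (gross): A_g = 178×6 = 1068 mm². φR_n = 0.90 × 345 × 1068 = 331.6 kN.
Governing: min(496.4, 483.6, 331.6) = 331.6 kN → gross-section yield.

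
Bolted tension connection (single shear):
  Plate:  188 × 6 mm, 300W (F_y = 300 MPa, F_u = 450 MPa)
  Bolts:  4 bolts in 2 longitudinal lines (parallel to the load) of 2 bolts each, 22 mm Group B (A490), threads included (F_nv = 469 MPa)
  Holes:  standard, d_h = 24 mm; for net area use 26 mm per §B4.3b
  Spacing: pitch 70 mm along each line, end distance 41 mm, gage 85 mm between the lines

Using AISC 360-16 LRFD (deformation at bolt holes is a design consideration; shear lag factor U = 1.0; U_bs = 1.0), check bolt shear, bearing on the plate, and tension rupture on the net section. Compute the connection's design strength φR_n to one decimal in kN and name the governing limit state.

275.4 kN (net-section rupture governs)

Bolt shear: A_b = π(22)²/4 = 380.13 mm². φR_n = 0.75 × 469 × 380.13 × 4 × 1 = 534.8 kN.
Bearing (6 mm plate, F_u = 450 MPa): end bolts L_c = 41 − 24/2 = 29, R_n = min(1.2×29×6×450, 2.4×22×6×450) = 93.96 kN/bolt; interior L_c = 70 − 24 = 46, R_n = 142.56 kN/bolt. φR_n = 0.75 × (2×93.96 + 2×142.56) = 354.8 kN.
Tension rupture (net): A_n = (188 − 2×26)×6 = 816 mm² (U = 1.0, A_e = A_n). φR_n = 0.75 × 450 × 816 = 275.4 kN.
Governing: min(534.8, 354.8, 275.4) = 275.4 kN → net-section rupture.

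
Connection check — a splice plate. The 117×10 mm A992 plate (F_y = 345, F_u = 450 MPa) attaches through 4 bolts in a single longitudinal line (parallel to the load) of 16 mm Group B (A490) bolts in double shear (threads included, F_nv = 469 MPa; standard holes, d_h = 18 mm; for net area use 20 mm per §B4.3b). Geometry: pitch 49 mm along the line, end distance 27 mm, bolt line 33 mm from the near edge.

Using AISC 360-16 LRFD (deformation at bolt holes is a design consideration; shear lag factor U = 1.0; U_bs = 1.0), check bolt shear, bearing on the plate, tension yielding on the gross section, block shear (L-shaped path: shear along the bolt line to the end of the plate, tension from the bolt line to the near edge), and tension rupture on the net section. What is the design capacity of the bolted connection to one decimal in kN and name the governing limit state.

288.2 kN (block shear governs)

Bolt shear: A_b = π(16)²/4 = 201.06 mm². φR_n = 0.75 × 469 × 201.06 × 4 × 2 = 565.8 kN.
Bearing (10 mm plate, F_u = 450 MPa): end bolts L_c = 27 − 18/2 = 18, R_n = min(1.2×18×10×450, 2.4×16×10×450) = 97.2 kN/bolt; interior L_c = 49 − 18 = 31, R_n = 167.4 kN/bolt. φR_n = 0.75 × (1×97.2 + 3×167.4) = 449.6 kN.
Tension yield (gross): A_g = 117×10 = 1170 mm². φR_n = 0.90 × 345 × 1170 = 363.3 kN.
Block shear: shear path 1×[27+3×49] = 1×174 mm, A_gv = 1740, A_nv = 1×(174 − 3.5×20)×10 = 1040 mm²; tension to near edge: (33 − 0.5×20)×10 = 230 mm². R_n = min(0.6×450×1040, 0.6×345×1740) + 1.0×450×230 = min(280.8, 360.18) + 103.5 = 384.3 kN. φR_n = 0.75 × 384.3 = 288.2 kN.
Tension rupture (net): A_n = (117 − 1×20)×10 = 970 mm² (U = 1.0, A_e = A_n). φR_n = 0.75 × 450 × 970 = 327.4 kN.
Governing: min(565.8, 449.6, 363.3, 288.2, 327.4) = 288.2 kN → block shear.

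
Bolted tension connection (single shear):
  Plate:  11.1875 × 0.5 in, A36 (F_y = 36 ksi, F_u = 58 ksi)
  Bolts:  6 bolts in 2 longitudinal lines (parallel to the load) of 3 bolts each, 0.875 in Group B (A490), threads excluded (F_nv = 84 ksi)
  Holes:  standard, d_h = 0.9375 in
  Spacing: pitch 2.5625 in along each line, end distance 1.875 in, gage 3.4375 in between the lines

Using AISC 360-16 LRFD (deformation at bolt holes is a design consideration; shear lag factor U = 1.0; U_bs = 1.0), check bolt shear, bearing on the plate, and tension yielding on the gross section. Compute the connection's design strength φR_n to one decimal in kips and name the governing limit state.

181.2 kips (gross-section yield governs)

Bolt shear: A_b = π(0.875)²/4 = 0.60132 in². φR_n = 0.75 × 84 × 0.60132 × 6 × 1 = 227.3 kips.
Bearing (0.5 in plate, F_u = 58 ksi): end bolts L_c = 1.875 − 0.9375/2 = 1.40625, R_n = min(1.2×1.40625×0.5×58, 2.4×0.875×0.5×58) = 48.938 kips/bolt; interior L_c = 2.5625 − 0.9375 = 1.625, R_n = 56.55 kips/bolt. φR_n = 0.75 × (2×48.938 + 4×56.55) = 243.1 kips.
Tension yield (gross): A_g = 11.1875×0.5 = 5.5938 in². φR_n = 0.90 × 36 × 5.5938 = 181.2 kips.
Governing: min(227.3, 243.1, 181.2) = 181.2 kips → gross-section yield.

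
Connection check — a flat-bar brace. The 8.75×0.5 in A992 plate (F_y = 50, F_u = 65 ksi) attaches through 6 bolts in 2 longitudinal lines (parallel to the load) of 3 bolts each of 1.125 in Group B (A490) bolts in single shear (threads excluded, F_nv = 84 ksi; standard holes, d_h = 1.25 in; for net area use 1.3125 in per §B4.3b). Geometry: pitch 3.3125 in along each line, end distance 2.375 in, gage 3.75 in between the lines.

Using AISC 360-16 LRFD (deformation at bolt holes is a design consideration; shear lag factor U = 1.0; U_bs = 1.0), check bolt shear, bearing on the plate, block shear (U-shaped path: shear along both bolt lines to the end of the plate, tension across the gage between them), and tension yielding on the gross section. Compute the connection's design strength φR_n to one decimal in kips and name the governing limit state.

Bolt shear: A_b = π(1.125)²/4 = 0.99402 in². φR_n = 0.75 × 84 × 0.99402 × 6 × 1 = 375.7 kips.
Bearing (0.5 in plate, F_u = 65 ksi): end bolts L_c = 2.375 − 1.25/2 = 1.75, R_n = min(1.2×1.75×0.5×65, 2.4×1.125×0.5×65) = 68.25 kips/bolt; interior L_c = 3.3125 − 1.25 = 2.0625, R_n = 80.438 kips/bolt. φR_n = 0.75 × (2×68.25 + 4×80.438) = 343.7 kips.
Block shear: shear path 2×[2.375+2×3.3125] = 2×9 in, A_gv = 9, A_nv = 2×(9 − 2.5×1.3125)×0.5 = 5.7188 in²; tension across gage: (3.75 − 1×1.3125)×0.5 = 1.2188 in². R_n = min(0.6×65×5.7188, 0.6×50×9) + 1.0×65×1.2188 = min(223.03, 270) + 79.222 = 302.25 kips. φR_n = 0.75 × 302.25 = 226.7 kips.
Tension yield (gross): A_g = 8.75×0.5 = 4.375 in². φR_n = 0.90 × 50 × 4.375 = 196.9 kips.
Governing: min(375.7, 343.7, 226.7, 196.9) = 196.9 kips → gross-section yield.

196.9 kips (gross-section yield governs)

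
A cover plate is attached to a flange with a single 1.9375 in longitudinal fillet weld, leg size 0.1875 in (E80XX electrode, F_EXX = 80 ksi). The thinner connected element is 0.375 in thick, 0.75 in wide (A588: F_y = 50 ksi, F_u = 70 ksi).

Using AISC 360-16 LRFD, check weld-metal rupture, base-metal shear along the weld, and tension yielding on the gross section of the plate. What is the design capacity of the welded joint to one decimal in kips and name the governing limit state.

Weld metal: throat = 0.707×0.1875 = 0.13256 in, L = 1.9375 in. φR_n = 0.75 × 0.6 × 80 × 0.13256 × 1.9375 = 9.2 kips.
Base metal shear (0.375 in plate): yield φR_n = 1.0×0.6×50×0.375×1.9375 = 21.8 kips; rupture φR_n = 0.75×0.6×70×0.375×1.9375 = 22.9 kips; take 21.8 kips (yield).
Tension yield (gross): A_g = 0.75×0.375 = 0.28125 in². φR_n = 0.90 × 50 × 0.28125 = 12.7 kips.
Governing: min(9.2, 21.8, 12.7) = 9.2 kips → weld metal.

9.2 kips (weld metal governs)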